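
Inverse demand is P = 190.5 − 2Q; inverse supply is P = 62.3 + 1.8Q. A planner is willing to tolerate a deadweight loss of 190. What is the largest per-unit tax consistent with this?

Competitive equilibrium: 190.5 − 2Q = 62.3 + 1.8Q → Q* = 33.7368, P* = 123.0263.
A tax t gives ΔQ = t/3.8 and wedge t, so DWL = t²/7.6.
t²/7.6 = 190 → t² = 1444 → t = 38.

38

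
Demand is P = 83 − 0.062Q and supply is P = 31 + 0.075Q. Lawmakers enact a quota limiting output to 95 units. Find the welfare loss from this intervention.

Competitive equilibrium: 83 − 0.062Q = 31 + 0.075Q → Q* = 379.56204, P* = 59.46715.
At Q = 95: demand price = 83 − 0.062·95 = 77.11; supply price = 31 + 0.075·95 = 38.125.
ΔQ = 379.56204 − 95 = 284.56204; wedge = 77.11 − 38.125 = 38.985.
The triangle = ½ × 284.56204 × 38.985 = 5546.83.

5546.83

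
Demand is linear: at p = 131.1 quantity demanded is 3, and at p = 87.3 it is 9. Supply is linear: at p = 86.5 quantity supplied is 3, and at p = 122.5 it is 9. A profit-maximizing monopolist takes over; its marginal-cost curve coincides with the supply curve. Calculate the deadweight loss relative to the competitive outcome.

Demand slope = (87.3 − 131.1)/(9 − 3) = −7.3, so p = 153 − 7.3q.
Supply slope = (122.5 − 86.5)/(9 − 3) = 6, so p = 68.5 + 6q.
Competitive equilibrium: 153 − 7.3q = 68.5 + 6q → q* = 6.3534, p* = 106.6203.
Marginal revenue: MR = 153 − 14.6q. Set MR = MC: 153 − 14.6q = 68.5 + 6q → q_m = 4.1019.
Price p_m = 153 − 7.3·4.1019 = 123.0561; MC(q_m) = 68.5 + 6·4.1019 = 93.1114.
Competitive q* = 6.3534, so Δq = 2.2515; wedge = 123.0561 − 93.1114 = 29.9447.
Deadweight loss = ½ × 2.2515 × 29.9447 = 33.71.

33.71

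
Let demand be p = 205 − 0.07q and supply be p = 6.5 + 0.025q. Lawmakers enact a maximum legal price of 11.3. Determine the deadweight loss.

171019.30

Competitive equilibrium: 205 − 0.07q = 6.5 + 0.025q → q* = 2089.4737, p* = 58.7368.
At the ceiling p = 11.3, quantity supplied = (11.3 − 6.5)/0.025 = 192.
Willingness to pay at q' = 192: 205 − 0.07·192 = 191.56.
Δq = 2089.4737 − 192 = 1897.4737; wedge = 191.56 − 11.3 = 180.26.
The triangle = ½ × 1897.4737 × 180.26 = 171019.30.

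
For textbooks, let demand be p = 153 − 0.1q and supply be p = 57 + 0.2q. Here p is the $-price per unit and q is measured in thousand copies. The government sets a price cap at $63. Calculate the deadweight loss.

$12615 thousand

Competitive equilibrium: 153 − 0.1q = 57 + 0.2q → q* = 320, p* = 121.
At the ceiling p = 63, quantity supplied = (63 − 57)/0.2 = 30.
Willingness to pay at q' = 30: 153 − 0.1·30 = 150.
Δq = 320 − 30 = 290; wedge = 150 − 63 = 87.
Welfare loss = ½ × 290 × 87 = $12615 thousand.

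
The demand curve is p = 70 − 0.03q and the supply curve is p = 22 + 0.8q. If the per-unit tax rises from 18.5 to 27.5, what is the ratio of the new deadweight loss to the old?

Competitive equilibrium: 70 − 0.03q = 22 + 0.8q → q* = 57.8313, p* = 68.2651.
For a per-unit tax t: Δq = t/0.83, so DWL = ½·t·(t/0.83) = t²/1.66.
At t = 18.5: DWL = 206.175. At t = 27.5: DWL = 455.572.
Ratio = (27.5/18.5)² = 2.210.

2.210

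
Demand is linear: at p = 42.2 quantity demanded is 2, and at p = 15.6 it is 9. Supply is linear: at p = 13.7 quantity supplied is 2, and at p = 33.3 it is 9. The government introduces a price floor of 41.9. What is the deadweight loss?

Demand slope = (15.6 − 42.2)/(9 − 2) = −3.8, so p = 49.8 − 3.8q.
Supply slope = (33.3 − 13.7)/(9 − 2) = 2.8, so p = 8.1 + 2.8q.
Competitive equilibrium: 49.8 − 3.8q = 8.1 + 2.8q → q* = 6.31818, p* = 25.79091.
At the floor p = 41.9, quantity demanded = (49.8 − 41.9)/3.8 = 2.07895.
Sellers' marginal cost at q' = 2.07895: 8.1 + 2.8·2.07895 = 13.92106.
Δq = 6.31818 − 2.07895 = 4.23923; wedge = 41.9 − 13.92106 = 27.97894.
Welfare loss = ½ × 4.23923 × 27.97894 = 59.30.

59.30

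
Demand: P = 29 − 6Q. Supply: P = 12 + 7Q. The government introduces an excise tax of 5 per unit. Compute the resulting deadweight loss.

0.96

Competitive equilibrium: 29 − 6Q = 12 + 7Q → Q* = 1.3077, P* = 21.1538.
With the tax, the buyer price exceeds the seller price by 5: (29 − 6Q) − (12 + 7Q) = 5 → Q' = 0.9231.
ΔQ = 1.3077 − 0.9231 = 0.3846; the wedge equals the tax, 5.
The triangle = ½ × 0.3846 × 5 = 0.96.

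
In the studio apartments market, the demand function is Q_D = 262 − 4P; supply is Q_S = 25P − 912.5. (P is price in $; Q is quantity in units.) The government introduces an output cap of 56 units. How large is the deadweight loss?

$280.72

In inverse form: demand P = 65.5 − 0.25Q, supply P = 36.5 + 0.04Q.
Competitive equilibrium: 65.5 − 0.25Q = 36.5 + 0.04Q → Q* = 100, P* = 40.5.
At Q = 56: demand price = 65.5 − 0.25·56 = 51.5; supply price = 36.5 + 0.04·56 = 38.74.
ΔQ = 100 − 56 = 44; wedge = 51.5 − 38.74 = 12.76.
DWL = ½ × 44 × 12.76 = $280.72.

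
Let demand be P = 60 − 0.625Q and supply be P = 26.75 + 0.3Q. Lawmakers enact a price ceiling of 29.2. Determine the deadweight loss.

356.91

Competitive equilibrium: 60 − 0.625Q = 26.75 + 0.3Q → Q* = 35.94595, P* = 37.53378.
At the ceiling P = 29.2, quantity supplied = (29.2 − 26.75)/0.3 = 8.16667.
Willingness to pay at Q' = 8.16667: 60 − 0.625·8.16667 = 54.89583.
ΔQ = 35.94595 − 8.16667 = 27.77928; wedge = 54.89583 − 29.2 = 25.69583.
The triangle = ½ × 27.77928 × 25.69583 = 356.91.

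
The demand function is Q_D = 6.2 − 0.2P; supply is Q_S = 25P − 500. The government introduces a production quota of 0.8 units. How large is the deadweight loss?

4.82

In inverse form: demand P = 31 − 5Q, supply P = 20 + 0.04Q.
Competitive equilibrium: 31 − 5Q = 20 + 0.04Q → Q* = 2.1825, P* = 20.0873.
At Q = 0.8: demand price = 31 − 5·0.8 = 27; supply price = 20 + 0.04·0.8 = 20.032.
ΔQ = 2.1825 − 0.8 = 1.3825; wedge = 27 − 20.032 = 6.968.
The triangle = ½ × 1.3825 × 6.968 = 4.82.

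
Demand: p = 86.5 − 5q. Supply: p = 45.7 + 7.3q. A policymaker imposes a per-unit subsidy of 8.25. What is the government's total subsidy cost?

32.90

Competitive equilibrium: 86.5 − 5q = 45.7 + 7.3q → q* = 3.3171, p* = 69.9146.
The subsidy lowers effective supply by 8.25: p = 37.45 + 7.3q.
New quantity: 86.5 − 5q = 37.45 + 7.3q → q' = 3.9878.
Total subsidy cost = 8.25 × 3.9878 = 32.90.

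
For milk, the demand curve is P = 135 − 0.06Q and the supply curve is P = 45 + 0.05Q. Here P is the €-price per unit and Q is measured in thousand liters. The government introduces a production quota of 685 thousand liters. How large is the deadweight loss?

€975.56 thousand

Competitive equilibrium: 135 − 0.06Q = 45 + 0.05Q → Q* = 818.1818, P* = 85.9091.
At Q = 685: demand price = 135 − 0.06·685 = 93.9; supply price = 45 + 0.05·685 = 79.25.
ΔQ = 818.1818 − 685 = 133.1818; wedge = 93.9 − 79.25 = 14.65.
Welfare loss = ½ × 133.1818 × 14.65 = €975.56 thousand.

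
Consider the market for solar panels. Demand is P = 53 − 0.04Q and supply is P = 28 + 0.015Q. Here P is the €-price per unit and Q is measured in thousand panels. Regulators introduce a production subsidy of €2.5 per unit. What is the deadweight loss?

€56.82 thousand

Competitive equilibrium: 53 − 0.04Q = 28 + 0.015Q → Q* = 454.5455, P* = 34.8182.
The subsidy lowers effective supply by 2.5: P = 25.5 + 0.015Q.
New quantity: 53 − 0.04Q = 25.5 + 0.015Q → Q' = 500.
Overproduction ΔQ = 500 − 454.5455 = 45.4545; wedge = subsidy = 2.5.
Welfare loss = ½ × 45.4545 × 2.5 = €56.82 thousand.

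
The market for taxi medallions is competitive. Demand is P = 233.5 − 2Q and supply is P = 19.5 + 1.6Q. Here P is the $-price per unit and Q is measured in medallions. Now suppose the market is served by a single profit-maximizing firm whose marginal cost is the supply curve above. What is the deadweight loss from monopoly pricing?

$811.30

Competitive equilibrium: 233.5 − 2Q = 19.5 + 1.6Q → Q* = 59.444444, P* = 114.611111.
Marginal revenue: MR = 233.5 − 4Q. Set MR = MC: 233.5 − 4Q = 19.5 + 1.6Q → Q_m = 38.214286.
Price P_m = 233.5 − 2·38.214286 = 157.071428; MC(Q_m) = 19.5 + 1.6·38.214286 = 80.642858.
Competitive Q* = 59.444444, so ΔQ = 21.230158; wedge = 157.071428 − 80.642858 = 76.42857.
Welfare loss = ½ × 21.230158 × 76.42857 = $811.30.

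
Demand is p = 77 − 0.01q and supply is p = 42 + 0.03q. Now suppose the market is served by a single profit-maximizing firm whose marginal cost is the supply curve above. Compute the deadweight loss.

Competitive equilibrium: 77 − 0.01q = 42 + 0.03q → q* = 875, p* = 68.25.
Marginal revenue: MR = 77 − 0.02q. Set MR = MC: 77 − 0.02q = 42 + 0.03q → q_m = 700.
Price p_m = 77 − 0.01·700 = 70; MC(q_m) = 42 + 0.03·700 = 63.
Competitive q* = 875, so Δq = 175; wedge = 70 − 63 = 7.
DWL = ½ × 175 × 7 = 612.50.

612.50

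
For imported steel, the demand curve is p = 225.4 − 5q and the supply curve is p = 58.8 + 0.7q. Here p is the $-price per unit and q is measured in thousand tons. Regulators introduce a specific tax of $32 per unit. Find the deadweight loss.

Competitive equilibrium: 225.4 − 5q = 58.8 + 0.7q → q* = 29.22807, p* = 79.25965.
With the tax, the buyer price exceeds the seller price by 32: (225.4 − 5q) − (58.8 + 0.7q) = 32 → q' = 23.61404.
Δq = 29.22807 − 23.61404 = 5.61403; the wedge equals the tax, 32.
Welfare loss = ½ × 5.61403 × 32 = $89.82 thousand.

$89.82 thousand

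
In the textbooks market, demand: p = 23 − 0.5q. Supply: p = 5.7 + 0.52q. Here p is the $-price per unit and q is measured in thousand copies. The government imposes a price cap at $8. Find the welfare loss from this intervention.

$80.17 thousand

Competitive equilibrium: 23 − 0.5q = 5.7 + 0.52q → q* = 16.9608, p* = 14.5196.
At the ceiling p = 8, quantity supplied = (8 − 5.7)/0.52 = 4.4231.
Willingness to pay at q' = 4.4231: 23 − 0.5·4.4231 = 20.7885.
Δq = 16.9608 − 4.4231 = 12.5377; wedge = 20.7885 − 8 = 12.7885.
DWL = ½ × 12.5377 × 12.7885 = $80.17 thousand.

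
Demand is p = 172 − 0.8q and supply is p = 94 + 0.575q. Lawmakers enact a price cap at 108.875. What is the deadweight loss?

Competitive equilibrium: 172 − 0.8q = 94 + 0.575q → q* = 56.7273, p* = 126.6182.
At the ceiling p = 108.875, quantity supplied = (108.875 − 94)/0.575 = 25.8696.
Willingness to pay at q' = 25.8696: 172 − 0.8·25.8696 = 151.3043.
Δq = 56.7273 − 25.8696 = 30.8577; wedge = 151.3043 − 108.875 = 42.4293.
Welfare loss = ½ × 30.8577 × 42.4293 = 654.64.

654.64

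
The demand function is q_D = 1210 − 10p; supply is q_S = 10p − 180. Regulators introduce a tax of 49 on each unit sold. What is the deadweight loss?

In inverse form: demand p = 121 − 0.1q, supply p = 18 + 0.1q.
Competitive equilibrium: 121 − 0.1q = 18 + 0.1q → q* = 515, p* = 69.5.
With the tax, the buyer price exceeds the seller price by 49: (121 − 0.1q) − (18 + 0.1q) = 49 → q' = 270.
Δq = 515 − 270 = 245; the wedge equals the tax, 49.
Deadweight loss = ½ × 245 × 49 = 6002.50.

6002.50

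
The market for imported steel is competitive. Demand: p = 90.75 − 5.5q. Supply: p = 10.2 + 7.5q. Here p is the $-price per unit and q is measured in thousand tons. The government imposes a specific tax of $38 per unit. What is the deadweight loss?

Competitive equilibrium: 90.75 − 5.5q = 10.2 + 7.5q → q* = 6.1962, p* = 56.6712.
With the tax, the buyer price exceeds the seller price by 38: (90.75 − 5.5q) − (10.2 + 7.5q) = 38 → q' = 3.2731.
Δq = 6.1962 − 3.2731 = 2.9231; the wedge equals the tax, 38.
DWL = ½ × 2.9231 × 38 = $55.54 thousand.

$55.54 thousand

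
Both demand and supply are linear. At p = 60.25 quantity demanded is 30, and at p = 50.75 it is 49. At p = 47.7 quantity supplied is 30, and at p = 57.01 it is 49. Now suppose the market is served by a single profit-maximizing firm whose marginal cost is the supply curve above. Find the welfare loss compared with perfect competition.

101.52

Demand slope = (50.75 − 60.25)/(49 − 30) = −0.5, so p = 75.25 − 0.5q.
Supply slope = (57.01 − 47.7)/(49 − 30) = 0.49, so p = 33 + 0.49q.
Competitive equilibrium: 75.25 − 0.5q = 33 + 0.49q → q* = 42.6768, p* = 53.9116.
Marginal revenue: MR = 75.25 − q. Set MR = MC: 75.25 − q = 33 + 0.49q → q_m = 28.3557.
Price p_m = 75.25 − 0.5·28.3557 = 61.0722; MC(q_m) = 33 + 0.49·28.3557 = 46.8943.
Competitive q* = 42.6768, so Δq = 14.3211; wedge = 61.0722 − 46.8943 = 14.1779.
The triangle = ½ × 14.3211 × 14.1779 = 101.52.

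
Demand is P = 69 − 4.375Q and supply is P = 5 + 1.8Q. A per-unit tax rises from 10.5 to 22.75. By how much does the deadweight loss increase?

Competitive equilibrium: 69 − 4.375Q = 5 + 1.8Q → Q* = 10.3644, P* = 23.6559.
For a per-unit tax t: ΔQ = t/6.175, so DWL = ½·t·(t/6.175) = t²/12.35.
At t = 10.5: DWL = 8.927. At t = 22.75: DWL = 41.908.
Increase = 41.908 − 8.927 = 32.98.

32.98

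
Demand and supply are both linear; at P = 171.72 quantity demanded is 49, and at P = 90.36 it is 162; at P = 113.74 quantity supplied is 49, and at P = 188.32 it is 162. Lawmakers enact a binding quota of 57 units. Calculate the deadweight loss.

Demand slope = (90.36 − 171.72)/(162 − 49) = −0.72, so P = 207 − 0.72Q.
Supply slope = (188.32 − 113.74)/(162 − 49) = 0.66, so P = 81.4 + 0.66Q.
Competitive equilibrium: 207 − 0.72Q = 81.4 + 0.66Q → Q* = 91.0145, P* = 141.4696.
At Q = 57: demand price = 207 − 0.72·57 = 165.96; supply price = 81.4 + 0.66·57 = 119.02.
ΔQ = 91.0145 − 57 = 34.0145; wedge = 165.96 − 119.02 = 46.94.
Deadweight loss = ½ × 34.0145 × 46.94 = 798.32.

798.32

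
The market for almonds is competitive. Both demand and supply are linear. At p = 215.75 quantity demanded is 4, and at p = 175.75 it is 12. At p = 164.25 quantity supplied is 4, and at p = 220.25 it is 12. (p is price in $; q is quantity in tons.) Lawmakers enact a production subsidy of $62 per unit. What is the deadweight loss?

$160.17

Demand slope = (175.75 − 215.75)/(12 − 4) = −5, so p = 235.75 − 5q.
Supply slope = (220.25 − 164.25)/(12 − 4) = 7, so p = 136.25 + 7q.
Competitive equilibrium: 235.75 − 5q = 136.25 + 7q → q* = 8.29167, p* = 194.29167.
The subsidy lowers effective supply by 62: p = 74.25 + 7q.
New quantity: 235.75 − 5q = 74.25 + 7q → q' = 13.45833.
Overproduction Δq = 13.45833 − 8.29167 = 5.16666; wedge = subsidy = 62.
The triangle = ½ × 5.16666 × 62 = $160.17.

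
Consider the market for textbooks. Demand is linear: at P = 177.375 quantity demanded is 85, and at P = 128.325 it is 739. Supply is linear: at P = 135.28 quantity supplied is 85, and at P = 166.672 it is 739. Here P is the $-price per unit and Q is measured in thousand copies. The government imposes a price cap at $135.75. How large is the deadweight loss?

Demand slope = (128.325 − 177.375)/(739 − 85) = −0.075, so P = 183.75 − 0.075Q.
Supply slope = (166.672 − 135.28)/(739 − 85) = 0.048, so P = 131.2 + 0.048Q.
Competitive equilibrium: 183.75 − 0.075Q = 131.2 + 0.048Q → Q* = 427.2358, P* = 151.7073.
At the ceiling P = 135.75, quantity supplied = (135.75 − 131.2)/0.048 = 94.7917.
Willingness to pay at Q' = 94.7917: 183.75 − 0.075·94.7917 = 176.6406.
ΔQ = 427.2358 − 94.7917 = 332.4441; wedge = 176.6406 − 135.75 = 40.8906.
Deadweight loss = ½ × 332.4441 × 40.8906 = $6796.92 thousand.

$6796.92 thousand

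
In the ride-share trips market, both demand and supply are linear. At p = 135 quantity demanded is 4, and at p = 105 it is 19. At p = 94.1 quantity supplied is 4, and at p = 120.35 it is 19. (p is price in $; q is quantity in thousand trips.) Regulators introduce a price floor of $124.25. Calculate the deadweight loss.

Demand slope = (105 − 135)/(19 − 4) = −2, so p = 143 − 2q.
Supply slope = (120.35 − 94.1)/(19 − 4) = 1.75, so p = 87.1 + 1.75q.
Competitive equilibrium: 143 − 2q = 87.1 + 1.75q → q* = 14.9067, p* = 113.1867.
At the floor p = 124.25, quantity demanded = (143 − 124.25)/2 = 9.375.
Sellers' marginal cost at q' = 9.375: 87.1 + 1.75·9.375 = 103.5063.
Δq = 14.9067 − 9.375 = 5.5317; wedge = 124.25 − 103.5063 = 20.7437.
Deadweight loss = ½ × 5.5317 × 20.7437 = $57.37 thousand.

$57.37 thousand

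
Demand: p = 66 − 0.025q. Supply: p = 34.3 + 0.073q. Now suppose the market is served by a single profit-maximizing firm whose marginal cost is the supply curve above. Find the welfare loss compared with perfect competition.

211.80

Competitive equilibrium: 66 − 0.025q = 34.3 + 0.073q → q* = 323.4694, p* = 57.9133.
Marginal revenue: MR = 66 − 0.05q. Set MR = MC: 66 − 0.05q = 34.3 + 0.073q → q_m = 257.7236.
Price p_m = 66 − 0.025·257.7236 = 59.5569; MC(q_m) = 34.3 + 0.073·257.7236 = 53.1138.
Competitive q* = 323.4694, so Δq = 65.7458; wedge = 59.5569 − 53.1138 = 6.4431.
DWL = ½ × 65.7458 × 6.4431 = 211.80.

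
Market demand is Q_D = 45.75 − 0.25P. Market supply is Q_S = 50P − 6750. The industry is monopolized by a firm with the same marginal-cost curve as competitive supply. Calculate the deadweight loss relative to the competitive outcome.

71.28

In inverse form: demand P = 183 − 4Q, supply P = 135 + 0.02Q.
Competitive equilibrium: 183 − 4Q = 135 + 0.02Q → Q* = 11.9403, P* = 135.23881.
Marginal revenue: MR = 183 − 8Q. Set MR = MC: 183 − 8Q = 135 + 0.02Q → Q_m = 5.98504.
Price P_m = 183 − 4·5.98504 = 159.05984; MC(Q_m) = 135 + 0.02·5.98504 = 135.1197.
Competitive Q* = 11.9403, so ΔQ = 5.95526; wedge = 159.05984 − 135.1197 = 23.94014.
The triangle = ½ × 5.95526 × 23.94014 = 71.28.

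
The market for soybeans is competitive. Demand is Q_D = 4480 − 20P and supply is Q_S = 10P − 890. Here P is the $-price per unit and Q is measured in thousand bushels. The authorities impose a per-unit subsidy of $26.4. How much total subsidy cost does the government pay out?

$28406.40 thousand

In inverse form: demand P = 224 − 0.05Q, supply P = 89 + 0.1Q.
Competitive equilibrium: 224 − 0.05Q = 89 + 0.1Q → Q* = 900, P* = 179.
The subsidy lowers effective supply by 26.4: P = 62.6 + 0.1Q.
New quantity: 224 − 0.05Q = 62.6 + 0.1Q → Q' = 1076.
Total subsidy cost = 26.4 × 1076 = $28406.40 thousand.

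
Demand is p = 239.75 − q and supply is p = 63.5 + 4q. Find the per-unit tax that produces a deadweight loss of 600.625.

Competitive equilibrium: 239.75 − q = 63.5 + 4q → q* = 35.25, p* = 204.5.
A tax t gives Δq = t/5 and wedge t, so DWL = t²/10.
t²/10 = 600.625 → t² = 6006.25 → t = 77.5.

77.5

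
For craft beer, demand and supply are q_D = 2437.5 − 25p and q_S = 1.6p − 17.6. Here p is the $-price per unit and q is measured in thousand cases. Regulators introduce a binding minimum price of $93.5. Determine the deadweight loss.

$300.75 thousand

In inverse form: demand p = 97.5 − 0.04q, supply p = 11 + 0.625q.
Competitive equilibrium: 97.5 − 0.04q = 11 + 0.625q → q* = 130.0752, p* = 92.297.
At the floor p = 93.5, quantity demanded = (97.5 − 93.5)/0.04 = 100.
Sellers' marginal cost at q' = 100: 11 + 0.625·100 = 73.5.
Δq = 130.0752 − 100 = 30.0752; wedge = 93.5 − 73.5 = 20.
Deadweight loss = ½ × 30.0752 × 20 = $300.75 thousand.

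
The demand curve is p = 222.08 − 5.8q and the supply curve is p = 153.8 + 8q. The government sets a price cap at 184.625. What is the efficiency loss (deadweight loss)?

8.27

Competitive equilibrium: 222.08 − 5.8q = 153.8 + 8q → q* = 4.9478, p* = 193.3826.
At the ceiling p = 184.625, quantity supplied = (184.625 − 153.8)/8 = 3.8531.
Willingness to pay at q' = 3.8531: 222.08 − 5.8·3.8531 = 199.732.
Δq = 4.9478 − 3.8531 = 1.0947; wedge = 199.732 − 184.625 = 15.107.
Welfare loss = ½ × 1.0947 × 15.107 = 8.27.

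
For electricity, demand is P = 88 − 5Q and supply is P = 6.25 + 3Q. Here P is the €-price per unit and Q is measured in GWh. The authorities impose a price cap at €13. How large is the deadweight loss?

Competitive equilibrium: 88 − 5Q = 6.25 + 3Q → Q* = 10.21875, P* = 36.90625.
At the ceiling P = 13, quantity supplied = (13 − 6.25)/3 = 2.25.
Willingness to pay at Q' = 2.25: 88 − 5·2.25 = 76.75.
ΔQ = 10.21875 − 2.25 = 7.96875; wedge = 76.75 − 13 = 63.75.
Deadweight loss = ½ × 7.96875 × 63.75 = €254.

€254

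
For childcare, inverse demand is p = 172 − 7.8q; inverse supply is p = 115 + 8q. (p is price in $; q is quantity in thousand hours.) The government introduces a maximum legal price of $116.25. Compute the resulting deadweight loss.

Competitive equilibrium: 172 − 7.8q = 115 + 8q → q* = 3.6076, p* = 143.8608.
At the ceiling p = 116.25, quantity supplied = (116.25 − 115)/8 = 0.1563.
Willingness to pay at q' = 0.1563: 172 − 7.8·0.1563 = 170.7809.
Δq = 3.6076 − 0.1563 = 3.4513; wedge = 170.7809 − 116.25 = 54.5309.
Deadweight loss = ½ × 3.4513 × 54.5309 = $94.10 thousand.

$94.10 thousand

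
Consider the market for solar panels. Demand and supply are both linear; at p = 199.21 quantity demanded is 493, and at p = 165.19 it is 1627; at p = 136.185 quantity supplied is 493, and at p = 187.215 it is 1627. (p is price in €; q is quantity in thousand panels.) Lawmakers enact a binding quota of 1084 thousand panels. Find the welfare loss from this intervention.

Demand slope = (165.19 − 199.21)/(1627 − 493) = −0.03, so p = 214 − 0.03q.
Supply slope = (187.215 − 136.185)/(1627 − 493) = 0.045, so p = 114 + 0.045q.
Competitive equilibrium: 214 − 0.03q = 114 + 0.045q → q* = 1333.3333, p* = 174.
At q = 1084: demand price = 214 − 0.03·1084 = 181.48; supply price = 114 + 0.045·1084 = 162.78.
Δq = 1333.3333 − 1084 = 249.3333; wedge = 181.48 − 162.78 = 18.7.
Deadweight loss = ½ × 249.3333 × 18.7 = €2331.27 thousand.

€2331.27 thousand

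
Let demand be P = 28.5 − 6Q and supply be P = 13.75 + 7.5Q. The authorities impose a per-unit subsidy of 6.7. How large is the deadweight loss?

Competitive equilibrium: 28.5 − 6Q = 13.75 + 7.5Q → Q* = 1.0926, P* = 21.9444.
The subsidy lowers effective supply by 6.7: P = 7.05 + 7.5Q.
New quantity: 28.5 − 6Q = 7.05 + 7.5Q → Q' = 1.5889.
Overproduction ΔQ = 1.5889 − 1.0926 = 0.4963; wedge = subsidy = 6.7.
Deadweight loss = ½ × 0.4963 × 6.7 = 1.66.

1.66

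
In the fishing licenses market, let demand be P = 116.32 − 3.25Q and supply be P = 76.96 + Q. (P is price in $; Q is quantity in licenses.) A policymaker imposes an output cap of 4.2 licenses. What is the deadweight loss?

$54.43

Competitive equilibrium: 116.32 − 3.25Q = 76.96 + Q → Q* = 9.2612, P* = 86.2212.
At Q = 4.2: demand price = 116.32 − 3.25·4.2 = 102.67; supply price = 76.96 + 1·4.2 = 81.16.
ΔQ = 9.2612 − 4.2 = 5.0612; wedge = 102.67 − 81.16 = 21.51.
Welfare loss = ½ × 5.0612 × 21.51 = $54.43.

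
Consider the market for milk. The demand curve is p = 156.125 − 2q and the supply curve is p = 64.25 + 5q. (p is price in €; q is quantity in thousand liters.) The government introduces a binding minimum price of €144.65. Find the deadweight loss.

€191.01 thousand

Competitive equilibrium: 156.125 − 2q = 64.25 + 5q → q* = 13.125, p* = 129.875.
At the floor p = 144.65, quantity demanded = (156.125 − 144.65)/2 = 5.7375.
Sellers' marginal cost at q' = 5.7375: 64.25 + 5·5.7375 = 92.9375.
Δq = 13.125 − 5.7375 = 7.3875; wedge = 144.65 − 92.9375 = 51.7125.
The triangle = ½ × 7.3875 × 51.7125 = €191.01 thousand.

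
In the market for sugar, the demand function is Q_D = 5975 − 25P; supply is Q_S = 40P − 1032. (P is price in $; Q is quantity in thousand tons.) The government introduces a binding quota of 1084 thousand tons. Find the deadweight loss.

In inverse form: demand P = 239 − 0.04Q, supply P = 25.8 + 0.025Q.
Competitive equilibrium: 239 − 0.04Q = 25.8 + 0.025Q → Q* = 3280, P* = 107.8.
At Q = 1084: demand price = 239 − 0.04·1084 = 195.64; supply price = 25.8 + 0.025·1084 = 52.9.
ΔQ = 3280 − 1084 = 2196; wedge = 195.64 − 52.9 = 142.74.
The triangle = ½ × 2196 × 142.74 = $156728.52 thousand.

$156728.52 thousand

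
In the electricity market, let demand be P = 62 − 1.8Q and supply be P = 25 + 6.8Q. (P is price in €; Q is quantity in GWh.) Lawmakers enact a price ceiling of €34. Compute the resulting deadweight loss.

€38.15

Competitive equilibrium: 62 − 1.8Q = 25 + 6.8Q → Q* = 4.30233, P* = 54.25581.
At the ceiling P = 34, quantity supplied = (34 − 25)/6.8 = 1.32353.
Willingness to pay at Q' = 1.32353: 62 − 1.8·1.32353 = 59.61765.
ΔQ = 4.30233 − 1.32353 = 2.9788; wedge = 59.61765 − 34 = 25.61765.
DWL = ½ × 2.9788 × 25.61765 = €38.15.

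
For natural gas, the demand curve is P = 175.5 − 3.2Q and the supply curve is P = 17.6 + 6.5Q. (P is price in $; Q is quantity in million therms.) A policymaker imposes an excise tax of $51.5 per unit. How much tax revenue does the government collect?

$564.91 million

Competitive equilibrium: 175.5 − 3.2Q = 17.6 + 6.5Q → Q* = 16.2784, P* = 123.4093.
With the tax, the buyer price exceeds the seller price by 51.5: (175.5 − 3.2Q) − (17.6 + 6.5Q) = 51.5 → Q' = 10.9691.
Tax revenue = 51.5 × 10.9691 = $564.91 million.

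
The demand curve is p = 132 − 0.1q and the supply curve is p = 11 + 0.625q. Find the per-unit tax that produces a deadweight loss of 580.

Competitive equilibrium: 132 − 0.1q = 11 + 0.625q → q* = 166.8966, p* = 115.3103.
A tax t gives Δq = t/0.725 and wedge t, so DWL = t²/1.45.
t²/1.45 = 580 → t² = 841 → t = 29.

29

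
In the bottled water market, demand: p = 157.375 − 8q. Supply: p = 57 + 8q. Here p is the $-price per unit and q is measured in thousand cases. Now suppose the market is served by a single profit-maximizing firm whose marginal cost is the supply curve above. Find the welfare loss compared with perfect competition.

Competitive equilibrium: 157.375 − 8q = 57 + 8q → q* = 6.2734, p* = 107.1875.
Marginal revenue: MR = 157.375 − 16q. Set MR = MC: 157.375 − 16q = 57 + 8q → q_m = 4.1823.
Price p_m = 157.375 − 8·4.1823 = 123.9166; MC(q_m) = 57 + 8·4.1823 = 90.4584.
Competitive q* = 6.2734, so Δq = 2.0911; wedge = 123.9166 − 90.4584 = 33.4582.
The triangle = ½ × 2.0911 × 33.4582 = $34.98 thousand.

$34.98 thousand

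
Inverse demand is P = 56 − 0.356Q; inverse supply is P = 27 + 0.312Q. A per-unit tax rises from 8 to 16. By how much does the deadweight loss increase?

143.71

Competitive equilibrium: 56 − 0.356Q = 27 + 0.312Q → Q* = 43.4132, P* = 40.5449.
For a per-unit tax t: ΔQ = t/0.668, so DWL = ½·t·(t/0.668) = t²/1.336.
At t = 8: DWL = 47.904. At t = 16: DWL = 191.617.
Increase = 191.617 − 47.904 = 143.71.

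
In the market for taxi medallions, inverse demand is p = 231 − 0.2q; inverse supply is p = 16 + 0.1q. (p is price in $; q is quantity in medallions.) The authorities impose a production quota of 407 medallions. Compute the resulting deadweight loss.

Competitive equilibrium: 231 − 0.2q = 16 + 0.1q → q* = 716.6667, p* = 87.6667.
At q = 407: demand price = 231 − 0.2·407 = 149.6; supply price = 16 + 0.1·407 = 56.7.
Δq = 716.6667 − 407 = 309.6667; wedge = 149.6 − 56.7 = 92.9.
Deadweight loss = ½ × 309.6667 × 92.9 = $14384.02.

$14384.02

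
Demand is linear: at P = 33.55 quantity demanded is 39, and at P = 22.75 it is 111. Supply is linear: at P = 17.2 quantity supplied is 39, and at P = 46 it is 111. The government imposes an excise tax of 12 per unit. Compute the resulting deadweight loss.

130.91

Demand slope = (22.75 − 33.55)/(111 − 39) = −0.15, so P = 39.4 − 0.15Q.
Supply slope = (46 − 17.2)/(111 − 39) = 0.4, so P = 1.6 + 0.4Q.
Competitive equilibrium: 39.4 − 0.15Q = 1.6 + 0.4Q → Q* = 68.7273, P* = 29.0909.
With the tax, the buyer price exceeds the seller price by 12: (39.4 − 0.15Q) − (1.6 + 0.4Q) = 12 → Q' = 46.9091.
ΔQ = 68.7273 − 46.9091 = 21.8182; the wedge equals the tax, 12.
Welfare loss = ½ × 21.8182 × 12 = 130.91.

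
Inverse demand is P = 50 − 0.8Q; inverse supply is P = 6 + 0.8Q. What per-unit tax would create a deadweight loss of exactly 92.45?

Competitive equilibrium: 50 − 0.8Q = 6 + 0.8Q → Q* = 27.5, P* = 28.
A tax t gives ΔQ = t/1.6 and wedge t, so DWL = t²/3.2.
t²/3.2 = 92.45 → t² = 295.84 → t = 17.2.

17.2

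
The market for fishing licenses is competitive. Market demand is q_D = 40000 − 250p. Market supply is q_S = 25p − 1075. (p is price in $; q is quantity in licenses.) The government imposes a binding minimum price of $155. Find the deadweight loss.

In inverse form: demand p = 160 − 0.004q, supply p = 43 + 0.04q.
Competitive equilibrium: 160 − 0.004q = 43 + 0.04q → q* = 2659.0909, p* = 149.3636.
At the floor p = 155, quantity demanded = (160 − 155)/0.004 = 1250.
Sellers' marginal cost at q' = 1250: 43 + 0.04·1250 = 93.
Δq = 2659.0909 − 1250 = 1409.0909; wedge = 155 − 93 = 62.
The triangle = ½ × 1409.0909 × 62 = $43681.82.

$43681.82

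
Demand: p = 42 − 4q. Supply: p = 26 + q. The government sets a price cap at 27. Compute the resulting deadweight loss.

Competitive equilibrium: 42 − 4q = 26 + q → q* = 3.2, p* = 29.2.
At the ceiling p = 27, quantity supplied = (27 − 26)/1 = 1.
Willingness to pay at q' = 1: 42 − 4·1 = 38.
Δq = 3.2 − 1 = 2.2; wedge = 38 − 27 = 11.
Deadweight loss = ½ × 2.2 × 11 = 12.10.

12.10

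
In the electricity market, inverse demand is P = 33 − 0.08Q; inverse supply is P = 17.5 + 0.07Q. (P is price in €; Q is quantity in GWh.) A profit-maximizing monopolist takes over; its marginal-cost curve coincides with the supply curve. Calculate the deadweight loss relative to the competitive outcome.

€96.89

Competitive equilibrium: 33 − 0.08Q = 17.5 + 0.07Q → Q* = 103.3333, P* = 24.7333.
Marginal revenue: MR = 33 − 0.16Q. Set MR = MC: 33 − 0.16Q = 17.5 + 0.07Q → Q_m = 67.3913.
Price P_m = 33 − 0.08·67.3913 = 27.6087; MC(Q_m) = 17.5 + 0.07·67.3913 = 22.2174.
Competitive Q* = 103.3333, so ΔQ = 35.942; wedge = 27.6087 − 22.2174 = 5.3913.
Welfare loss = ½ × 35.942 × 5.3913 = €96.89.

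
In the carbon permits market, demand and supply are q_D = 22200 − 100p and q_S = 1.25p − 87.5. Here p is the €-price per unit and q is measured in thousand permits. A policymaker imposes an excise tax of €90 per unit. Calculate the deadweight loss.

€5000 thousand

In inverse form: demand p = 222 − 0.01q, supply p = 70 + 0.8q.
Competitive equilibrium: 222 − 0.01q = 70 + 0.8q → q* = 187.6543, p* = 220.1235.
With the tax, the buyer price exceeds the seller price by 90: (222 − 0.01q) − (70 + 0.8q) = 90 → q' = 76.5432.
Δq = 187.6543 − 76.5432 = 111.1111; the wedge equals the tax, 90.
Welfare loss = ½ × 111.1111 × 90 = €5000 thousand.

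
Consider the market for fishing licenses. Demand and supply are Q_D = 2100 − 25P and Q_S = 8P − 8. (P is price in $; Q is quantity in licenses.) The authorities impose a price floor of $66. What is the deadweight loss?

In inverse form: demand P = 84 − 0.04Q, supply P = 1 + 0.125Q.
Competitive equilibrium: 84 − 0.04Q = 1 + 0.125Q → Q* = 503.0303, P* = 63.8788.
At the floor P = 66, quantity demanded = (84 − 66)/0.04 = 450.
Sellers' marginal cost at Q' = 450: 1 + 0.125·450 = 57.25.
ΔQ = 503.0303 − 450 = 53.0303; wedge = 66 − 57.25 = 8.75.
Welfare loss = ½ × 53.0303 × 8.75 = $232.01.

$232.01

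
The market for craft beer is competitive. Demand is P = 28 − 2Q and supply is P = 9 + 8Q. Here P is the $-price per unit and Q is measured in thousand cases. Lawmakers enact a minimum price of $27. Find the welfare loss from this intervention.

$9.80 thousand

Competitive equilibrium: 28 − 2Q = 9 + 8Q → Q* = 1.9, P* = 24.2.
At the floor P = 27, quantity demanded = (28 − 27)/2 = 0.5.
Sellers' marginal cost at Q' = 0.5: 9 + 8·0.5 = 13.
ΔQ = 1.9 − 0.5 = 1.4; wedge = 27 − 13 = 14.
The triangle = ½ × 1.4 × 14 = $9.80 thousand.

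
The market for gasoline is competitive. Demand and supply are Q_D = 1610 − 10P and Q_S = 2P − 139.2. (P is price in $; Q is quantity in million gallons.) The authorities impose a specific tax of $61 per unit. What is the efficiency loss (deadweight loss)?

$3100.83 million

In inverse form: demand P = 161 − 0.1Q, supply P = 69.6 + 0.5Q.
Competitive equilibrium: 161 − 0.1Q = 69.6 + 0.5Q → Q* = 152.3333, P* = 145.7667.
With the tax, the buyer price exceeds the seller price by 61: (161 − 0.1Q) − (69.6 + 0.5Q) = 61 → Q' = 50.6667.
ΔQ = 152.3333 − 50.6667 = 101.6666; the wedge equals the tax, 61.
Welfare loss = ½ × 101.6666 × 61 = $3100.83 million.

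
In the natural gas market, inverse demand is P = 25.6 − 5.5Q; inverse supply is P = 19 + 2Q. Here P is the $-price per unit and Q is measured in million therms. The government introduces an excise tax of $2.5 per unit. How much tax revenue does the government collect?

$1.37 million

Competitive equilibrium: 25.6 − 5.5Q = 19 + 2Q → Q* = 0.88, P* = 20.76.
With the tax, the buyer price exceeds the seller price by 2.5: (25.6 − 5.5Q) − (19 + 2Q) = 2.5 → Q' = 0.5467.
Tax revenue = 2.5 × 0.5467 = $1.37 million.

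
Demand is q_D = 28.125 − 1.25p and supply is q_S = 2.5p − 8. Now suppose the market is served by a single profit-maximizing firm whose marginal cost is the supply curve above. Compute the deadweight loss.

24.83

In inverse form: demand p = 22.5 − 0.8q, supply p = 3.2 + 0.4q.
Competitive equilibrium: 22.5 − 0.8q = 3.2 + 0.4q → q* = 16.0833, p* = 9.6333.
Marginal revenue: MR = 22.5 − 1.6q. Set MR = MC: 22.5 − 1.6q = 3.2 + 0.4q → q_m = 9.65.
Price p_m = 22.5 − 0.8·9.65 = 14.78; MC(q_m) = 3.2 + 0.4·9.65 = 7.06.
Competitive q* = 16.0833, so Δq = 6.4333; wedge = 14.78 − 7.06 = 7.72.
DWL = ½ × 6.4333 × 7.72 = 24.83.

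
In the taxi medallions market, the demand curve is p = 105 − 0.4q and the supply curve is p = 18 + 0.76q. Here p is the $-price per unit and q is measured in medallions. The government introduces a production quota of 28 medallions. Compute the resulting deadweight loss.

Competitive equilibrium: 105 − 0.4q = 18 + 0.76q → q* = 75, p* = 75.
At q = 28: demand price = 105 − 0.4·28 = 93.8; supply price = 18 + 0.76·28 = 39.28.
Δq = 75 − 28 = 47; wedge = 93.8 − 39.28 = 54.52.
Welfare loss = ½ × 47 × 54.52 = $1281.22.

$1281.22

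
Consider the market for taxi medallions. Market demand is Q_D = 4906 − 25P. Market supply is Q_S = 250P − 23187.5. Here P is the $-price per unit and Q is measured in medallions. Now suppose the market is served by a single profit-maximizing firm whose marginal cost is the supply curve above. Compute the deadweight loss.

$27597.87

In inverse form: demand P = 196.24 − 0.04Q, supply P = 92.75 + 0.004Q.
Competitive equilibrium: 196.24 − 0.04Q = 92.75 + 0.004Q → Q* = 2352.04545, P* = 102.15818.
Marginal revenue: MR = 196.24 − 0.08Q. Set MR = MC: 196.24 − 0.08Q = 92.75 + 0.004Q → Q_m = 1232.02381.
Price P_m = 196.24 − 0.04·1232.02381 = 146.95905; MC(Q_m) = 92.75 + 0.004·1232.02381 = 97.6781.
Competitive Q* = 2352.04545, so ΔQ = 1120.02164; wedge = 146.95905 − 97.6781 = 49.28095.
DWL = ½ × 1120.02164 × 49.28095 = $27597.87.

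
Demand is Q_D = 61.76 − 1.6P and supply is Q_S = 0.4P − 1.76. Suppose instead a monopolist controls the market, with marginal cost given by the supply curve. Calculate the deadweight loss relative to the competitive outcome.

In inverse form: demand P = 38.6 − 0.625Q, supply P = 4.4 + 2.5Q.
Competitive equilibrium: 38.6 − 0.625Q = 4.4 + 2.5Q → Q* = 10.944, P* = 31.76.
Marginal revenue: MR = 38.6 − 1.25Q. Set MR = MC: 38.6 − 1.25Q = 4.4 + 2.5Q → Q_m = 9.12.
Price P_m = 38.6 − 0.625·9.12 = 32.9; MC(Q_m) = 4.4 + 2.5·9.12 = 27.2.
Competitive Q* = 10.944, so ΔQ = 1.824; wedge = 32.9 − 27.2 = 5.7.
The triangle = ½ × 1.824 × 5.7 = 5.20.

5.20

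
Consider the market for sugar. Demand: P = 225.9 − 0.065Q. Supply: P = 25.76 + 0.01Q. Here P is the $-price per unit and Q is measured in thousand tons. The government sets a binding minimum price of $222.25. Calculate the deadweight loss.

$255919.75 thousand

Competitive equilibrium: 225.9 − 0.065Q = 25.76 + 0.01Q → Q* = 2668.533333, P* = 52.445333.
At the floor P = 222.25, quantity demanded = (225.9 − 222.25)/0.065 = 56.153846.
Sellers' marginal cost at Q' = 56.153846: 25.76 + 0.01·56.153846 = 26.321538.
ΔQ = 2668.533333 − 56.153846 = 2612.379487; wedge = 222.25 − 26.321538 = 195.928462.
Deadweight loss = ½ × 2612.379487 × 195.928462 = $255919.75 thousand.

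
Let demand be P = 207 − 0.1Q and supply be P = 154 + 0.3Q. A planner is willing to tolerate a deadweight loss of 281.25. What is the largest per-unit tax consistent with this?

Competitive equilibrium: 207 − 0.1Q = 154 + 0.3Q → Q* = 132.5, P* = 193.75.
A tax t gives ΔQ = t/0.4 and wedge t, so DWL = t²/0.8.
t²/0.8 = 281.25 → t² = 225 → t = 15.

15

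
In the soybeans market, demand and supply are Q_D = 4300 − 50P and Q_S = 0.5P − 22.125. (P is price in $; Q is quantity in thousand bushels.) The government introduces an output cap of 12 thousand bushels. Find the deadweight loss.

In inverse form: demand P = 86 − 0.02Q, supply P = 44.25 + 2Q.
Competitive equilibrium: 86 − 0.02Q = 44.25 + 2Q → Q* = 20.6683, P* = 85.5866.
At Q = 12: demand price = 86 − 0.02·12 = 85.76; supply price = 44.25 + 2·12 = 68.25.
ΔQ = 20.6683 − 12 = 8.6683; wedge = 85.76 − 68.25 = 17.51.
DWL = ½ × 8.6683 × 17.51 = $75.89 thousand.

$75.89 thousand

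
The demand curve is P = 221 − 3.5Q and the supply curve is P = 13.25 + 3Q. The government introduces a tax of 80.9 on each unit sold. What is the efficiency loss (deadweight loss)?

Competitive equilibrium: 221 − 3.5Q = 13.25 + 3Q → Q* = 31.96154, P* = 109.13462.
With the tax, the buyer price exceeds the seller price by 80.9: (221 − 3.5Q) − (13.25 + 3Q) = 80.9 → Q' = 19.51538.
ΔQ = 31.96154 − 19.51538 = 12.44616; the wedge equals the tax, 80.9.
DWL = ½ × 12.44616 × 80.9 = 503.45.

503.45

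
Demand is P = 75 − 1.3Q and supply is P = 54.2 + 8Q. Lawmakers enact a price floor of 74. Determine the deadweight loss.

Competitive equilibrium: 75 − 1.3Q = 54.2 + 8Q → Q* = 2.2366, P* = 72.0925.
At the floor P = 74, quantity demanded = (75 − 74)/1.3 = 0.7692.
Sellers' marginal cost at Q' = 0.7692: 54.2 + 8·0.7692 = 60.3536.
ΔQ = 2.2366 − 0.7692 = 1.4674; wedge = 74 − 60.3536 = 13.6464.
DWL = ½ × 1.4674 × 13.6464 = 10.01.

10.01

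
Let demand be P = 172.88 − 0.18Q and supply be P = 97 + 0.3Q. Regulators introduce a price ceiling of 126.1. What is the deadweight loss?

895.48

Competitive equilibrium: 172.88 − 0.18Q = 97 + 0.3Q → Q* = 158.0833, P* = 144.425.
At the ceiling P = 126.1, quantity supplied = (126.1 − 97)/0.3 = 97.
Willingness to pay at Q' = 97: 172.88 − 0.18·97 = 155.42.
ΔQ = 158.0833 − 97 = 61.0833; wedge = 155.42 − 126.1 = 29.32.
The triangle = ½ × 61.0833 × 29.32 = 895.48.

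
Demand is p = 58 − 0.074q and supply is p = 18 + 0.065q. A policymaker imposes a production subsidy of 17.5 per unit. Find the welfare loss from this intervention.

Competitive equilibrium: 58 − 0.074q = 18 + 0.065q → q* = 287.7698, p* = 36.705.
The subsidy lowers effective supply by 17.5: p = 0.5 + 0.065q.
New quantity: 58 − 0.074q = 0.5 + 0.065q → q' = 413.6691.
Overproduction Δq = 413.6691 − 287.7698 = 125.8993; wedge = subsidy = 17.5.
The triangle = ½ × 125.8993 × 17.5 = 1101.62.

1101.62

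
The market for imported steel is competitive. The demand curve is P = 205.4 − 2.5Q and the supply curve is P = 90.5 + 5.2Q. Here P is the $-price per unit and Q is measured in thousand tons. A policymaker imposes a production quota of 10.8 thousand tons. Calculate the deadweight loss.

$65.42 thousand

Competitive equilibrium: 205.4 − 2.5Q = 90.5 + 5.2Q → Q* = 14.9221, P* = 168.0948.
At Q = 10.8: demand price = 205.4 − 2.5·10.8 = 178.4; supply price = 90.5 + 5.2·10.8 = 146.66.
ΔQ = 14.9221 − 10.8 = 4.1221; wedge = 178.4 − 146.66 = 31.74.
DWL = ½ × 4.1221 × 31.74 = $65.42 thousand.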